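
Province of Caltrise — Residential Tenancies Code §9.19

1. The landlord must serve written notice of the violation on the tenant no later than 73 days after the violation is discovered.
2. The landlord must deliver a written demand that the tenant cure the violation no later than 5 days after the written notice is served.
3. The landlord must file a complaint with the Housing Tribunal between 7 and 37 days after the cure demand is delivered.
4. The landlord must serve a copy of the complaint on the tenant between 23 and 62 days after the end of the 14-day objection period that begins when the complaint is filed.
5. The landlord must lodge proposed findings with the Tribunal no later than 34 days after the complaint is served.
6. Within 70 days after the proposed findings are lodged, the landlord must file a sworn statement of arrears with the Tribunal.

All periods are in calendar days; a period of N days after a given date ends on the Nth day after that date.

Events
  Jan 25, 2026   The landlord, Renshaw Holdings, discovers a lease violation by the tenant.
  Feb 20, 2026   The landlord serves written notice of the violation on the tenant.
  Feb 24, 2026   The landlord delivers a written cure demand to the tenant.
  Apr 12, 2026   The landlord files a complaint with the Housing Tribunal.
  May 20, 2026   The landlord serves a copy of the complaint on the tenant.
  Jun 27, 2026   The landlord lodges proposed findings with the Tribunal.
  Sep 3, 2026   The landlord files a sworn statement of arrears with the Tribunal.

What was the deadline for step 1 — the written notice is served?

Step 1 runs from Jan 25, 2026, when the violation is discovered. 73 days after Jan 25, 2026 is Apr 8, 2026.

Apr 8, 2026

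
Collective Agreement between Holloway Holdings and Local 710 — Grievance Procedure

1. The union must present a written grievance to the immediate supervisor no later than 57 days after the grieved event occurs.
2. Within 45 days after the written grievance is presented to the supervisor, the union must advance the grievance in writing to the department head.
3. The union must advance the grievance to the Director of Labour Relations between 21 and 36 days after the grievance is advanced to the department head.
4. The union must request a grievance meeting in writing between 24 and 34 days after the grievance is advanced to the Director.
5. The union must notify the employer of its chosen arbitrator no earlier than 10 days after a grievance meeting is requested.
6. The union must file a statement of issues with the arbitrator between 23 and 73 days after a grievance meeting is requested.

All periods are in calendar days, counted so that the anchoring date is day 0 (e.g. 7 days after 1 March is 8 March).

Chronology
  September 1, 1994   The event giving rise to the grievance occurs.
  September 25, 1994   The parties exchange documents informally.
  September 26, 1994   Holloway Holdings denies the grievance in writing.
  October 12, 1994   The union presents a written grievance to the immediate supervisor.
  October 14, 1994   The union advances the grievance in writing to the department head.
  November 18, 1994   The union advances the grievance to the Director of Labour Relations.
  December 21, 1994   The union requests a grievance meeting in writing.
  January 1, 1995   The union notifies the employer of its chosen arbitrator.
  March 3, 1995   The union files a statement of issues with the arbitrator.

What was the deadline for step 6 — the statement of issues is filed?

March 4, 1995

Step 6 runs from December 21, 1994, when a grievance meeting is requested. The window is 23–73 days after December 21, 1994; it closes on March 4, 1995.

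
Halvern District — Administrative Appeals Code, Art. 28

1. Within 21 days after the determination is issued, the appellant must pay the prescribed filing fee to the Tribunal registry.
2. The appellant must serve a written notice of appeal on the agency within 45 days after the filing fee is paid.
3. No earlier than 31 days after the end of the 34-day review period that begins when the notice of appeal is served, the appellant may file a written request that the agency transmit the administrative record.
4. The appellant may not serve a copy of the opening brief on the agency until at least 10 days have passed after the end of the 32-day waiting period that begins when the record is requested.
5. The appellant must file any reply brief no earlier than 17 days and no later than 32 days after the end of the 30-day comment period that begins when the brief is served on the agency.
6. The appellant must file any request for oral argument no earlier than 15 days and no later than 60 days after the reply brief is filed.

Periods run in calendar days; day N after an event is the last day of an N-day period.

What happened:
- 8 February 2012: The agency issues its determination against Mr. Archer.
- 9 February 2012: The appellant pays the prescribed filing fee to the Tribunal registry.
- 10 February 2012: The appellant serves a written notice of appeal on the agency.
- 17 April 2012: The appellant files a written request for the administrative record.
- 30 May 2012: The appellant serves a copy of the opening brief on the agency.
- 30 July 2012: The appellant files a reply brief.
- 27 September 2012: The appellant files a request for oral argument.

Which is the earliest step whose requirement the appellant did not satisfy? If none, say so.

None — every step was satisfied

Step 1 — counting 21 days from 8 February 2012 (when the determination is issued) gives a deadline of 29 February 2012; 9 February 2012 is within that limit.
Step 2 — counting 45 days from 9 February 2012 (when the filing fee is paid) gives a deadline of 25 March 2012; done 10 February 2012 — timely.
Step 3 — must wait 31 days from 15 March 2012 (end of the 34-day review period, which began when the notice of appeal is served on 10 February 2012), so not before 15 April 2012; done 17 April 2012 — permitted.
Step 4 — must wait 10 days from 19 May 2012 (end of the 32-day waiting period, which began when the record is requested on 17 April 2012), so not before 29 May 2012; done 30 May 2012 — permitted.
Step 5 — 17 and 32 days from 29 June 2012 (end of the 30-day comment period, which began when the brief is served on the agency on 30 May 2012) are 16 July 2012 and 31 July 2012 respectively; 30 July 2012 falls inside that range.
Step 6 — 15 and 60 days from 30 July 2012 (when the reply brief is filed) are 14 August 2012 and 28 September 2012 respectively; 27 September 2012 falls inside that range.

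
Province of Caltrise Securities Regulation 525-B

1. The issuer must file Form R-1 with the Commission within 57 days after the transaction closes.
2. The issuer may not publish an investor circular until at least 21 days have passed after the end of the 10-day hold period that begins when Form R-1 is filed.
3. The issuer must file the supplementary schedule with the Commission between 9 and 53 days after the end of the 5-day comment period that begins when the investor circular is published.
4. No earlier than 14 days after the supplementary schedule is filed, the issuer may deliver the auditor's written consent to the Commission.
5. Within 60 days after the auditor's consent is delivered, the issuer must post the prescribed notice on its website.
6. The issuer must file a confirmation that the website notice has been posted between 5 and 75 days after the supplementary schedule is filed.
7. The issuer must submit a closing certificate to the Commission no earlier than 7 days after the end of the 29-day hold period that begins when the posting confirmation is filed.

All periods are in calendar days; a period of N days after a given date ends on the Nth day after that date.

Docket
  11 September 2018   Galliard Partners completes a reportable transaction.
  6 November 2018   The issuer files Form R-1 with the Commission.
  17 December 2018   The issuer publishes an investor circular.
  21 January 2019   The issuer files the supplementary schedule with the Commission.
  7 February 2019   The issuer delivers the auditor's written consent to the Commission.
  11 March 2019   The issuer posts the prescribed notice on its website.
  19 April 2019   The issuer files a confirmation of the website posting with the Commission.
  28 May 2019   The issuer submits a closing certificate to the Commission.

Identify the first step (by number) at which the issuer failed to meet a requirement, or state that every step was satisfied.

Step 1 — counting 57 days from 11 September 2018 (when the transaction closes) gives a deadline of 7 November 2018; 6 November 2018 is within that limit.
Step 2 — must wait 21 days from 16 November 2018 (end of the 10-day hold period, which began when Form R-1 is filed on 6 November 2018), so not before 7 December 2018; 17 December 2018 is on or after that date.
Step 3 — 9 and 53 days from 22 December 2018 (end of the 5-day comment period, which began when the investor circular is published on 17 December 2018) are 31 December 2018 and 13 February 2019 respectively; 21 January 2019 falls inside that range.
Step 4 — must wait 14 days from 21 January 2019 (when the supplementary schedule is filed), so not before 4 February 2019; done 7 February 2019, after the minimum wait.
Step 5 — counting 60 days from 7 February 2019 (when the auditor's consent is delivered) gives a deadline of 8 April 2019; 11 March 2019 is within that limit.
Step 6 — 5 and 75 days from 21 January 2019 (when the supplementary schedule is filed) are 26 January 2019 and 6 April 2019 respectively; 19 April 2019 is 13 days past the end of the window.

Step 6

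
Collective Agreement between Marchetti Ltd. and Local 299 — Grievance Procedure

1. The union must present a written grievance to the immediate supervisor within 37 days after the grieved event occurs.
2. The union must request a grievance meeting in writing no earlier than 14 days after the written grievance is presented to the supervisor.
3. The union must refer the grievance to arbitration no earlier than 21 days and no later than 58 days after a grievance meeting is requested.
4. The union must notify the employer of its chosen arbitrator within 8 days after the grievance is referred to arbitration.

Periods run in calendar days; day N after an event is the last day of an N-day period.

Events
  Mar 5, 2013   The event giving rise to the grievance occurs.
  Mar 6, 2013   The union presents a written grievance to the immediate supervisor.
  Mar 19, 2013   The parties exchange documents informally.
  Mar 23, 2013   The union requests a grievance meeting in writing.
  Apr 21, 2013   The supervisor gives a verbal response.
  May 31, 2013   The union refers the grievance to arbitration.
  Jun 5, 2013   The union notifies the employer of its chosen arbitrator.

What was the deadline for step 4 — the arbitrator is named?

Jun 8, 2013

Step 4 runs from May 31, 2013, when the grievance is referred to arbitration. 8 days after May 31, 2013 is Jun 8, 2013.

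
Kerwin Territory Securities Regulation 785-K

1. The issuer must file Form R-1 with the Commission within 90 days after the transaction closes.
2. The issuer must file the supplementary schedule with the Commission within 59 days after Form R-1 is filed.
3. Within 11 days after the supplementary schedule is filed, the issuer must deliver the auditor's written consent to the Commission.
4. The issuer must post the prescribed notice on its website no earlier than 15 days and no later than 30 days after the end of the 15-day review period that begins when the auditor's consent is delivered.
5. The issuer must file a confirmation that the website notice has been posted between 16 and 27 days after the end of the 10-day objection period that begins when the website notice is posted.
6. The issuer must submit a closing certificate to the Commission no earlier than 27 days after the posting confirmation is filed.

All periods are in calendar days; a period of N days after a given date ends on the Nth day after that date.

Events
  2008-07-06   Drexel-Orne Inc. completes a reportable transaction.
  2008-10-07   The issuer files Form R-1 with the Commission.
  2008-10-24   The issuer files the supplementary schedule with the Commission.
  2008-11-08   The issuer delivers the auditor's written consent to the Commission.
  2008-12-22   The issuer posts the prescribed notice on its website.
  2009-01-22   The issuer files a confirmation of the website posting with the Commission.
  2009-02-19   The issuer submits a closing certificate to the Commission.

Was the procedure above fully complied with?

Step 1 — counting 90 days from 2008-07-06 (when the transaction closes) gives a deadline of 2008-10-04; done 2008-10-07 — 3 days late.

No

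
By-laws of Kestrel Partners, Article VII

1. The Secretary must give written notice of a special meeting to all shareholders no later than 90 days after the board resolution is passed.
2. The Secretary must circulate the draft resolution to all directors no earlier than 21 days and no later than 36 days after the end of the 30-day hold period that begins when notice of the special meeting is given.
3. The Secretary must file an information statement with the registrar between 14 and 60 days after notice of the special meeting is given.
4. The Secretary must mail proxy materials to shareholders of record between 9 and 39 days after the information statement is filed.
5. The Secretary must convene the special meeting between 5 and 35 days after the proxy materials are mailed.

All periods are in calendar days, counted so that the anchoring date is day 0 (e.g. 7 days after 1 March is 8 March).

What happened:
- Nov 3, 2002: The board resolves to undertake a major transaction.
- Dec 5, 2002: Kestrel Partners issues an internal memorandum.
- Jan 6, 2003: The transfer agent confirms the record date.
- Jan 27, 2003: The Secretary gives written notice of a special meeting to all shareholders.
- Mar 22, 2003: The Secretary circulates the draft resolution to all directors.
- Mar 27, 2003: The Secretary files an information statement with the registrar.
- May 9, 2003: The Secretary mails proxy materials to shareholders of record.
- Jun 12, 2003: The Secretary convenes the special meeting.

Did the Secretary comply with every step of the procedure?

No

Step 1 — counting 90 days from Nov 3, 2002 (when the board resolution is passed) gives a deadline of Feb 1, 2003; completed Jan 27, 2003, before the deadline.
Step 2 — 21 and 36 days from Feb 26, 2003 (end of the 30-day hold period, which began when notice of the special meeting is given on Jan 27, 2003) are Mar 19, 2003 and Apr 3, 2003 respectively; done Mar 22, 2003 — within the window.
Step 3 — 14 and 60 days from Jan 27, 2003 (when notice of the special meeting is given) are Feb 10, 2003 and Mar 28, 2003 respectively; Mar 27, 2003 falls inside that range.
Step 4 — 9 and 39 days from Mar 27, 2003 (when the information statement is filed) are Apr 5, 2003 and May 5, 2003 respectively; done May 9, 2003 — 4 days after the window closed.
Later steps need not be reached.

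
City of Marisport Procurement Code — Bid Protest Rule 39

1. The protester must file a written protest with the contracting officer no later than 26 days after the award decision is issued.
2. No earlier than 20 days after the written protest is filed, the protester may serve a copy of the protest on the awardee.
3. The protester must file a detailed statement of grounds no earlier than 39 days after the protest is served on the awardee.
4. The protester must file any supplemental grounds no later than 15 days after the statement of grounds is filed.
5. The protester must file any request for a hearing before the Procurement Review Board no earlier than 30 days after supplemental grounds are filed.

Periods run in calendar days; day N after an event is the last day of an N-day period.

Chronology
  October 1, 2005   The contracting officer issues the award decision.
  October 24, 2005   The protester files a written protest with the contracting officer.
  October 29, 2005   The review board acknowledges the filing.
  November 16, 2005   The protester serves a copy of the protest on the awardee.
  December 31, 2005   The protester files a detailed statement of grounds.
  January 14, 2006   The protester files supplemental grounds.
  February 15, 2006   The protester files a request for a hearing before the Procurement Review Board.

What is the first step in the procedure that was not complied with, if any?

None — every step was satisfied

Step 1: 26 days after October 1, 2005 (when the award decision is issued) is October 27, 2005; done October 24, 2005 — timely.
Step 2: the earliest permitted date is 20 days after October 24, 2005 (when the written protest is filed), i.e. November 13, 2005; done November 16, 2005 — permitted.
Step 3: the earliest permitted date is 39 days after November 16, 2005 (when the protest is served on the awardee), i.e. December 25, 2005; December 31, 2005 is on or after that date.
Step 4: 15 days after December 31, 2005 (when the statement of grounds is filed) is January 15, 2006; done January 14, 2006 — timely.
Step 5: the earliest permitted date is 30 days after January 14, 2006 (when supplemental grounds are filed), i.e. February 13, 2006; done February 15, 2006 — permitted.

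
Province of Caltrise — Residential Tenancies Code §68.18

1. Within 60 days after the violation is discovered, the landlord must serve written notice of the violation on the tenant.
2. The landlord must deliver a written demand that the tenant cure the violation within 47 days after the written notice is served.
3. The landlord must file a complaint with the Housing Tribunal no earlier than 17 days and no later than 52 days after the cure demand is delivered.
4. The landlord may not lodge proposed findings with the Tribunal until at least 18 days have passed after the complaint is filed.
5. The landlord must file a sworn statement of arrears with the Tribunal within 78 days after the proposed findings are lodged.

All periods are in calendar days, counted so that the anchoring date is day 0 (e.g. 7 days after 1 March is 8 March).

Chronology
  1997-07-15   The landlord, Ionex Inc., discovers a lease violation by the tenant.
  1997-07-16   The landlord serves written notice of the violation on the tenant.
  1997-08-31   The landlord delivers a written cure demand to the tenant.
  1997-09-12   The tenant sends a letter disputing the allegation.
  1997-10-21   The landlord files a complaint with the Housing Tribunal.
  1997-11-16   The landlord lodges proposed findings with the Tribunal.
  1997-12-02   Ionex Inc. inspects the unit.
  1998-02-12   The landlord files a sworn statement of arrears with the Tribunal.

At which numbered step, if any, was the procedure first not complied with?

Step 5

Step 1: 60 days after 1997-07-15 (when the violation is discovered) is 1997-09-13; completed 1997-07-16, before the deadline.
Step 2: 47 days after 1997-07-16 (when the written notice is served) is 1997-09-01; completed 1997-08-31, before the deadline.
Step 3: the window is 17–52 days after 1997-08-31 (when the cure demand is delivered), so 1997-09-17 through 1997-10-22; done 1997-10-21 — within the window.
Step 4: the earliest permitted date is 18 days after 1997-10-21 (when the complaint is filed), i.e. 1997-11-08; 1997-11-16 is on or after that date.
Step 5: 78 days after 1997-11-16 (when the proposed findings are lodged) is 1998-02-02; not done until 1998-02-12, 10 days after the deadline.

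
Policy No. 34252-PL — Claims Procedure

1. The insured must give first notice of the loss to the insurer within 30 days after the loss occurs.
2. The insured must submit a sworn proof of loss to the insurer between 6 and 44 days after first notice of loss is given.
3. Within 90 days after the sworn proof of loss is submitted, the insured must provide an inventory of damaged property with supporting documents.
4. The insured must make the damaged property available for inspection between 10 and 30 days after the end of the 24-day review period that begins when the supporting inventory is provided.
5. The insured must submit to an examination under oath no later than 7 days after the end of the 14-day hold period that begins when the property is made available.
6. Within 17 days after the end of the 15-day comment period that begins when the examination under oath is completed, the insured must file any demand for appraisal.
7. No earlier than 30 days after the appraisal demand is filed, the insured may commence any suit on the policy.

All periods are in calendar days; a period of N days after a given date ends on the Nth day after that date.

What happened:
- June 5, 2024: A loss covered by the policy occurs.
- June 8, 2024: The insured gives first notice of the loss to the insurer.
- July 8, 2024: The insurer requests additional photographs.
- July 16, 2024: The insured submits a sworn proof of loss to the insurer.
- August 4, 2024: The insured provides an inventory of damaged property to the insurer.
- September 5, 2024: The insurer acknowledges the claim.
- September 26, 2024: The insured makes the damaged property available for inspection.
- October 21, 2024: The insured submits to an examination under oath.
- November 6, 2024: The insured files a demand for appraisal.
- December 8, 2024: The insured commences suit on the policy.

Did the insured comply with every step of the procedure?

Step 1 — counting 30 days from June 5, 2024 (when the loss occurs) gives a deadline of July 5, 2024; completed June 8, 2024, before the deadline.
Step 2 — 6 and 44 days from June 8, 2024 (when first notice of loss is given) are June 14, 2024 and July 22, 2024 respectively; done July 16, 2024, which is between those dates.
Step 3 — counting 90 days from July 16, 2024 (when the sworn proof of loss is submitted) gives a deadline of October 14, 2024; August 4, 2024 is within that limit.
Step 4 — 10 and 30 days from August 28, 2024 (end of the 24-day review period, which began when the supporting inventory is provided on August 4, 2024) are September 7, 2024 and September 27, 2024 respectively; September 26, 2024 falls inside that range.
Step 5 — counting 7 days from October 10, 2024 (end of the 14-day hold period, which began when the property is made available on September 26, 2024) gives a deadline of October 17, 2024; October 21, 2024 misses that deadline by 4 days.

No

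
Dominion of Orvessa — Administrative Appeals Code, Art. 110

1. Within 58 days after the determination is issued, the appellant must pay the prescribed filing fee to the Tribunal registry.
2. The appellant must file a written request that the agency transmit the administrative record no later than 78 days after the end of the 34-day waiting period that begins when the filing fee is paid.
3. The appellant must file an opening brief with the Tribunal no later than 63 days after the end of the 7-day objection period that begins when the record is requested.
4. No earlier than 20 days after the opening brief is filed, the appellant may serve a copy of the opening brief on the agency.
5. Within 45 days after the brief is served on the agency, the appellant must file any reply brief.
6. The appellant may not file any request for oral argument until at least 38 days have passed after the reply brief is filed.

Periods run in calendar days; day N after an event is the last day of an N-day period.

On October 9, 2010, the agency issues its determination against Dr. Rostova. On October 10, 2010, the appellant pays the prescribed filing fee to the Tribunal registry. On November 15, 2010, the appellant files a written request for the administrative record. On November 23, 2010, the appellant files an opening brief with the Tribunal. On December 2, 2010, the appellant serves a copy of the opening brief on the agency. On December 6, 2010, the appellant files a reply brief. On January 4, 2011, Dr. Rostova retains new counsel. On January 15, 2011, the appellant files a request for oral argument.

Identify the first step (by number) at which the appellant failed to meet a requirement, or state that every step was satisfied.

Step 1: 58 days after October 9, 2010 (when the determination is issued) is December 6, 2010; completed October 10, 2010, before the deadline.
Step 2: 78 days after November 13, 2010 (end of the 34-day waiting period, which began when the filing fee is paid on October 10, 2010) is January 30, 2011; done November 15, 2010 — timely.
Step 3: 63 days after November 22, 2010 (end of the 7-day objection period, which began when the record is requested on November 15, 2010) is January 24, 2011; November 23, 2010 is within that limit.
Step 4: the earliest permitted date is 20 days after November 23, 2010 (when the opening brief is filed), i.e. December 13, 2010; done December 2, 2010 — 11 days too early.

Step 4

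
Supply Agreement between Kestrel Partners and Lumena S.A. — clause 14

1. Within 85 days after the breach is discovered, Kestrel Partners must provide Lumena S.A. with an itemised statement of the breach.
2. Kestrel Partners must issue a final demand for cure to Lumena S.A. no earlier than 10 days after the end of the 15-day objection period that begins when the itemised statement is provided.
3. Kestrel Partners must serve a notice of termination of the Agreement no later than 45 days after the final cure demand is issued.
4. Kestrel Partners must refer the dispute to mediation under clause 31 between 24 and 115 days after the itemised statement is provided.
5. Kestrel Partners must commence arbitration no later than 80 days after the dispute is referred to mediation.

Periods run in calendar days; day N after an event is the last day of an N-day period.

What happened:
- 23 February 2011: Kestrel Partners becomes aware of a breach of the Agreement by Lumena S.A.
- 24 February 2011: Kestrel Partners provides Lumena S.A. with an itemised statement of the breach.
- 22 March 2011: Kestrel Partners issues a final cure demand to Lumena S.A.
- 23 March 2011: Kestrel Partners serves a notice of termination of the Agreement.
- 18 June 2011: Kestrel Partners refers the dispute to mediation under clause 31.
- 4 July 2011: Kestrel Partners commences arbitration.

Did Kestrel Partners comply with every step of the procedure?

Yes

(1) due by 23 February 2011 + 85 days = 19 May 2011; 24 February 2011 is within that limit.
(2) permitted from 11 March 2011 + 10 days = 21 March 2011 onward; done 22 March 2011, after the minimum wait.
(3) due by 22 March 2011 + 45 days = 6 May 2011; done 23 March 2011 — timely.
(4) the permitted window runs from 24 February 2011 + 24 = 20 March 2011 to 24 February 2011 + 115 = 19 June 2011; done 18 June 2011, which is between those dates.
(5) due by 18 June 2011 + 80 days = 6 September 2011; completed 4 July 2011, before the deadline.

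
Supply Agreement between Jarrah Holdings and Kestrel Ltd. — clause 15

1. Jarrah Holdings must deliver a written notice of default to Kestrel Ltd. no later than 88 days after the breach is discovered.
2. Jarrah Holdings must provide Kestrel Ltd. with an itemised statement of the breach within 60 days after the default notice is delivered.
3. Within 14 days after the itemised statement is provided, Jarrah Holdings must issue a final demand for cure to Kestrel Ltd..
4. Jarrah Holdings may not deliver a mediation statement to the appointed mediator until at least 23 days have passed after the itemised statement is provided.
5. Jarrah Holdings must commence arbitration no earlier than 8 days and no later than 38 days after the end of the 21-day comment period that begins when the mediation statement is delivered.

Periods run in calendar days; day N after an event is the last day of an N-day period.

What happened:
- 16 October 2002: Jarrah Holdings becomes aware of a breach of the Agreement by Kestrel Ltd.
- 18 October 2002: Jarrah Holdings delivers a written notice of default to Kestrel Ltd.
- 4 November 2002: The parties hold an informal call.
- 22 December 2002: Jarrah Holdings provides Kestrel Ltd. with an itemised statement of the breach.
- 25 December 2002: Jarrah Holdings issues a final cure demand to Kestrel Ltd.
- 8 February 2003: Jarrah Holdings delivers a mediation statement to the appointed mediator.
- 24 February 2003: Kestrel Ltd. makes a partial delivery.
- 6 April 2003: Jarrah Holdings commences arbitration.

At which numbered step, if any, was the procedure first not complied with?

Step 2

Step 1: 88 days after 16 October 2002 (when the breach is discovered) is 12 January 2003; 18 October 2002 is within that limit.
Step 2: 60 days after 18 October 2002 (when the default notice is delivered) is 17 December 2002; 22 December 2002 misses that deadline by 5 days.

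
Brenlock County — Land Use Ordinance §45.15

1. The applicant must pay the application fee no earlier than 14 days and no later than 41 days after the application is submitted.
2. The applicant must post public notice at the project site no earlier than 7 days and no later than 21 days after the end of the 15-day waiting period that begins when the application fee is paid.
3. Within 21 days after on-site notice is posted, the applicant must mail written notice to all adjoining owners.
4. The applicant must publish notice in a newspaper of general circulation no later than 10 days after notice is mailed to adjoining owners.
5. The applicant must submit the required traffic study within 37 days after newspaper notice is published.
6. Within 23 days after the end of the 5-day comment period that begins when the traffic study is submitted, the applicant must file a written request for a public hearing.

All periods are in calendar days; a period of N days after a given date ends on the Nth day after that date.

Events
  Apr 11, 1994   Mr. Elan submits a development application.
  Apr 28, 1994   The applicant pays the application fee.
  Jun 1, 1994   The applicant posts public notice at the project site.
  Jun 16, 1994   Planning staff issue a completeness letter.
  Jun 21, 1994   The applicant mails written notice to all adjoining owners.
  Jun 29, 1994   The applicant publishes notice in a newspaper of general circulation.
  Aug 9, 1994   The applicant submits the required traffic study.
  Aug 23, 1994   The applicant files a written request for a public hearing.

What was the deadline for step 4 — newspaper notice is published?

Jul 1, 1994

Step 4 runs from Jun 21, 1994, when notice is mailed to adjoining owners. 10 days after Jun 21, 1994 is Jul 1, 1994.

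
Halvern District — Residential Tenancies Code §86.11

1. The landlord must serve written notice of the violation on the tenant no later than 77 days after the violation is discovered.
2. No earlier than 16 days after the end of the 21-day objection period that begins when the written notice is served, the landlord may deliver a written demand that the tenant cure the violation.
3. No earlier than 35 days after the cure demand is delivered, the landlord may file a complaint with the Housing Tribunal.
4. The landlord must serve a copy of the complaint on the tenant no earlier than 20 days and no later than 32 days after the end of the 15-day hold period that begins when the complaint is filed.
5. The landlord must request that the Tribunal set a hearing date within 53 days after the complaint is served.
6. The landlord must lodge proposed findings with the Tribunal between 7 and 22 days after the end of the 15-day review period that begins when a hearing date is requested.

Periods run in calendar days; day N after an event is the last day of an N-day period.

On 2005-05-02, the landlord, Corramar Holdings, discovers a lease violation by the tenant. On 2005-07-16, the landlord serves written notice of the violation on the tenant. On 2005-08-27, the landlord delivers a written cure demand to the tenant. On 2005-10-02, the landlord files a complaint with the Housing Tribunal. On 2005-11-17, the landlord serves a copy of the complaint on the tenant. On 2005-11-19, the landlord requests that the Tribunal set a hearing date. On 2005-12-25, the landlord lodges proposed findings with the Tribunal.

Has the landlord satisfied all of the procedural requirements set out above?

Yes

Step 1 — counting 77 days from 2005-05-02 (when the violation is discovered) gives a deadline of 2005-07-18; done 2005-07-16 — timely.
Step 2 — must wait 16 days from 2005-08-06 (end of the 21-day objection period, which began when the written notice is served on 2005-07-16), so not before 2005-08-22; done 2005-08-27 — permitted.
Step 3 — must wait 35 days from 2005-08-27 (when the cure demand is delivered), so not before 2005-10-01; done 2005-10-02 — permitted.
Step 4 — 20 and 32 days from 2005-10-17 (end of the 15-day hold period, which began when the complaint is filed on 2005-10-02) are 2005-11-06 and 2005-11-18 respectively; 2005-11-17 falls inside that range.
Step 5 — counting 53 days from 2005-11-17 (when the complaint is served) gives a deadline of 2006-01-09; 2005-11-19 is within that limit.
Step 6 — 7 and 22 days from 2005-12-04 (end of the 15-day review period, which began when a hearing date is requested on 2005-11-19) are 2005-12-11 and 2005-12-26 respectively; done 2005-12-25, which is between those dates.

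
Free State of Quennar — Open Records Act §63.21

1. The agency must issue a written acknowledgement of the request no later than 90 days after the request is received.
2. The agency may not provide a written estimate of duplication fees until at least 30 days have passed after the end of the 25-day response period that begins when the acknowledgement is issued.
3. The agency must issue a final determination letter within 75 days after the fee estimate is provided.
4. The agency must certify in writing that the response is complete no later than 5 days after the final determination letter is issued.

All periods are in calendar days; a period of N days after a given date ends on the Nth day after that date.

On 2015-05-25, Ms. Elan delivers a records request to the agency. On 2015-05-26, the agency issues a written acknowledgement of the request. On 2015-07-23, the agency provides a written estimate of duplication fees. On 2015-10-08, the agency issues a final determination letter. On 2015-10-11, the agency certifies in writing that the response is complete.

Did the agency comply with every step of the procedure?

No

Step 1 — counting 90 days from 2015-05-25 (when the request is received) gives a deadline of 2015-08-23; 2015-05-26 is within that limit.
Step 2 — must wait 30 days from 2015-06-20 (end of the 25-day response period, which began when the acknowledgement is issued on 2015-05-26), so not before 2015-07-20; 2015-07-23 is on or after that date.
Step 3 — counting 75 days from 2015-07-23 (when the fee estimate is provided) gives a deadline of 2015-10-06; done 2015-10-08 — 2 days late.
Later steps need not be reached.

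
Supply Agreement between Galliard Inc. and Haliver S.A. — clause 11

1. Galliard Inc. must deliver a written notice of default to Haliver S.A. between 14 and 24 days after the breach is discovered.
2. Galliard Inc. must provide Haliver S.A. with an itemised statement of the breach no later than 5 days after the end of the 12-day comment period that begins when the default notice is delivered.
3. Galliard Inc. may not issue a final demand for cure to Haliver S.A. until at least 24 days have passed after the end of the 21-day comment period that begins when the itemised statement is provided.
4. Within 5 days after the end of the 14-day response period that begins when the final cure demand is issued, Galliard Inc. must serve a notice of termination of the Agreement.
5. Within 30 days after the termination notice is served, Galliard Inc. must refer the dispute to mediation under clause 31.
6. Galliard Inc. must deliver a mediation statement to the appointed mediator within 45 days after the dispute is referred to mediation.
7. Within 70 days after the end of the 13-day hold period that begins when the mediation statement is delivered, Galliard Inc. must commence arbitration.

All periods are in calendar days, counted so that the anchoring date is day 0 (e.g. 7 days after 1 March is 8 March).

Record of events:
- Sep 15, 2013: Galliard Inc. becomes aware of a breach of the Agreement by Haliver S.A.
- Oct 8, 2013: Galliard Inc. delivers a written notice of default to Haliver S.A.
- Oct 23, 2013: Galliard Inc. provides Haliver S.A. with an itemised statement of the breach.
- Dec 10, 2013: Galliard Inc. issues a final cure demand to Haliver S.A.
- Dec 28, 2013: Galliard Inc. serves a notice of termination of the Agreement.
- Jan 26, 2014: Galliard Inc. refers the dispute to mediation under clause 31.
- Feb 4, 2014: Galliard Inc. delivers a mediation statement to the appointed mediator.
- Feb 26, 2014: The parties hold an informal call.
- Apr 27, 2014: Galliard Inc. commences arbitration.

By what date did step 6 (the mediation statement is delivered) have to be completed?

Mar 12, 2014

Step 6 runs from Jan 26, 2014, when the dispute is referred to mediation. 45 days after Jan 26, 2014 is Mar 12, 2014.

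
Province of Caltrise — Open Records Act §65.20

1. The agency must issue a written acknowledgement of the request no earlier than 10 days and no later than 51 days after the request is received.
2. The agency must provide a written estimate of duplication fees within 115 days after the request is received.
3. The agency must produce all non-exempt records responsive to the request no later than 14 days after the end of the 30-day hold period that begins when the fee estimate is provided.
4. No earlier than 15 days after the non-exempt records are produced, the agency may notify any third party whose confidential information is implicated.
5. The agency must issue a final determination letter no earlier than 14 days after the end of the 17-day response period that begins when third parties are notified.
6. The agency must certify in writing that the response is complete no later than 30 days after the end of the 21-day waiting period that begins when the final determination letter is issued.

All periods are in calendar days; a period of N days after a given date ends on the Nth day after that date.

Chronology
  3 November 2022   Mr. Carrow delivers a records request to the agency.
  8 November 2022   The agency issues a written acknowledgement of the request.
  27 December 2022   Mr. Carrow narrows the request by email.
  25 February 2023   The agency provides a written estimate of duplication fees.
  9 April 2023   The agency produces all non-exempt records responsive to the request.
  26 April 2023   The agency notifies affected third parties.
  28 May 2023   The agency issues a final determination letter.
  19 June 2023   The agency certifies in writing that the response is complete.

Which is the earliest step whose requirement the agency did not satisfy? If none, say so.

Step 1

Step 1 — 10 and 51 days from 3 November 2022 (when the request is received) are 13 November 2022 and 24 December 2022 respectively; done 8 November 2022 — 5 days before the window opened.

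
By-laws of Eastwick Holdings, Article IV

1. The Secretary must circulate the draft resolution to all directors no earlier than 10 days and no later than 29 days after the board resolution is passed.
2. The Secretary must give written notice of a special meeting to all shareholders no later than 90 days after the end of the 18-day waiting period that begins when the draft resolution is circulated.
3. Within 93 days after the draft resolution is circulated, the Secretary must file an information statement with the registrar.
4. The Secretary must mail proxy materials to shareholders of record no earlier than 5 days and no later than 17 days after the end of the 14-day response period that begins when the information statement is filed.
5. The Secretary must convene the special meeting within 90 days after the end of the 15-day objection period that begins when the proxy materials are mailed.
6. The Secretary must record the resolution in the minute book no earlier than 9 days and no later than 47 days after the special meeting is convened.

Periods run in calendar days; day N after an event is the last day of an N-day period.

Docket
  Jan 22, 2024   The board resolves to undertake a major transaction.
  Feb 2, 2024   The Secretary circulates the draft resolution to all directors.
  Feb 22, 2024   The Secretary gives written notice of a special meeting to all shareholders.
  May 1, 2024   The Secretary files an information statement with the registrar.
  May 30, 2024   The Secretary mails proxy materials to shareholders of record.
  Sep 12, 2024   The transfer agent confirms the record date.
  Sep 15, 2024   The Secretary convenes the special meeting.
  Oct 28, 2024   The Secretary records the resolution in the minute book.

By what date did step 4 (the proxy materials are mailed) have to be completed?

The information statement is filed on May 1, 2024; the 14-day response period therefore ends May 15, 2024, and step 4 runs from that date. The window is 5–17 days after May 15, 2024; it closes on Jun 1, 2024.

Jun 1, 2024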